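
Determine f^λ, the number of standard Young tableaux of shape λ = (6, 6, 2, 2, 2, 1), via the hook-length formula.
# SYT of shape (6, 6, 2, 2, 2, 1) = 14814072

Hook-length formula: f^λ = n! / Π hook(c), product over all cells c of the Young diagram. For λ = (6, 6, 2, 2, 2, 1), n = 19 boxes. Hook lengths by row (left-to-right, top-to-bottom): [11, 9, 5, 4, 3, 2]; [10, 8, 4, 3, 2, 1]; [5, 3]; [4, 2]; [3, 1]; [1]. Product of hooks = 8211456000. So f^λ = 19! / 8211456000 = 121645100408832000 / 8211456000 = 14814072.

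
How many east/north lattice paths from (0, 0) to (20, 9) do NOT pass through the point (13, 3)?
Number of paths = 9054045

Total paths from (0, 0) to (20, 9): C(29, 20) = 10015005. Paths through (13, 3): (paths (0, 0) → (13, 3)) × (paths (13, 3) → (20, 9)) = C(16, 13) · C(13, 7) = 560 · 1716 = 960960. Avoidance count = 10015005 − 960960 = 9054045.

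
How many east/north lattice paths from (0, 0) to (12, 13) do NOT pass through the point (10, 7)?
Number of paths = 4655756

Total paths from (0, 0) to (12, 13): C(25, 12) = 5200300. Paths through (10, 7): (paths (0, 0) → (10, 7)) × (paths (10, 7) → (12, 13)) = C(17, 10) · C(8, 2) = 19448 · 28 = 544544. Avoidance count = 5200300 − 544544 = 4655756.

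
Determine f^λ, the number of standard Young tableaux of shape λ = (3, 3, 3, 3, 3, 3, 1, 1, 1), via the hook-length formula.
# SYT of shape (3, 3, 3, 3, 3, 3, 1, 1, 1) = 7054320

Hook-length formula: f^λ = n! / Π hook(c), product over all cells c of the Young diagram. For λ = (3, 3, 3, 3, 3, 3, 1, 1, 1), n = 21 boxes. Hook lengths by row (left-to-right, top-to-bottom): [11, 7, 6]; [10, 6, 5]; [9, 5, 4]; [8, 4, 3]; [7, 3, 2]; [6, 2, 1]; [3]; [2]; [1]. Product of hooks = 7242504192000. So f^λ = 21! / 7242504192000 = 51090942171709440000 / 7242504192000 = 7054320.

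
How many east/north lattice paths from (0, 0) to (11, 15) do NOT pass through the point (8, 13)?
Number of paths = 5691260

Total paths from (0, 0) to (11, 15): C(26, 11) = 7726160. Paths through (8, 13): (paths (0, 0) → (8, 13)) × (paths (8, 13) → (11, 15)) = C(21, 8) · C(5, 3) = 203490 · 10 = 2034900. Avoidance count = 7726160 − 2034900 = 5691260.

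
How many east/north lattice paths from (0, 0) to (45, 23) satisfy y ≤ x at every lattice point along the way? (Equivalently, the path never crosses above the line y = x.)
Number of paths = 400978991944396320

By the reflection principle (André's argument), the number of monotone paths to (45, 23) with n ≤ m that never go above y = x is C(68, 45) − C(68, 46) = 801957983888792640 − 400978991944396320 = 400978991944396320.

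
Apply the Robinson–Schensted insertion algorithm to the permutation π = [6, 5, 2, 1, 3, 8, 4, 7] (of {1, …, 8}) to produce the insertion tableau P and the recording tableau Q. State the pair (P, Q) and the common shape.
P = [1, 3, 4, 7] / [2, 8] / [5] / [6];  Q = [1, 5, 6, 8] / [2, 7] / [3] / [4];  common shape = (4, 2, 1, 1)

Row-insert the values π_1, π_2, … into P one at a time, bumping the leftmost entry strictly greater than the inserted value down to the next row. The recording tableau Q records, in position (i, j), the step at which that cell was added to P.
  Insert 6 (step 1): P = [6];  Q = [1]
  Insert 5 (step 2): P = [5] / [6];  Q = [1] / [2]
  Insert 2 (step 3): P = [2] / [5] / [6];  Q = [1] / [2] / [3]
  Insert 1 (step 4): P = [1] / [2] / [5] / [6];  Q = [1] / [2] / [3] / [4]
  Insert 3 (step 5): P = [1, 3] / [2] / [5] / [6];  Q = [1, 5] / [2] / [3] / [4]
  Insert 8 (step 6): P = [1, 3, 8] / [2] / [5] / [6];  Q = [1, 5, 6] / [2] / [3] / [4]
  Insert 4 (step 7): P = [1, 3, 4] / [2, 8] / [5] / [6];  Q = [1, 5, 6] / [2, 7] / [3] / [4]
  Insert 7 (step 8): P = [1, 3, 4, 7] / [2, 8] / [5] / [6];  Q = [1, 5, 6, 8] / [2, 7] / [3] / [4]
Final shape: (4, 2, 1, 1).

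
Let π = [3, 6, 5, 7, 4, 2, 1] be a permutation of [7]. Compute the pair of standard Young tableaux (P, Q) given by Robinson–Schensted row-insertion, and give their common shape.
P = [1, 4, 7] / [2] / [3] / [5] / [6];  Q = [1, 2, 4] / [3] / [5] / [6] / [7];  common shape = (3, 1, 1, 1, 1)

Row-insert the values π_1, π_2, … into P one at a time, bumping the leftmost entry strictly greater than the inserted value down to the next row. The recording tableau Q records, in position (i, j), the step at which that cell was added to P.
  Insert 3 (step 1): P = [3];  Q = [1]
  Insert 6 (step 2): P = [3, 6];  Q = [1, 2]
  Insert 5 (step 3): P = [3, 5] / [6];  Q = [1, 2] / [3]
  Insert 7 (step 4): P = [3, 5, 7] / [6];  Q = [1, 2, 4] / [3]
  Insert 4 (step 5): P = [3, 4, 7] / [5] / [6];  Q = [1, 2, 4] / [3] / [5]
  Insert 2 (step 6): P = [2, 4, 7] / [3] / [5] / [6];  Q = [1, 2, 4] / [3] / [5] / [6]
  Insert 1 (step 7): P = [1, 4, 7] / [2] / [3] / [5] / [6];  Q = [1, 2, 4] / [3] / [5] / [6] / [7]
Final shape: (3, 1, 1, 1, 1).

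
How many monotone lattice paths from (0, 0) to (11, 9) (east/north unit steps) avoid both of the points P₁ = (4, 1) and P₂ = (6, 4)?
Number of paths = 95465

Inclusion–exclusion. Total paths: C(20, 11) = 167960. Through P₁: C(5, 4)·C(15, 7) = 32175. Through P₂: C(10, 6)·C(10, 5) = 52920. Since P₁ is strictly southwest of P₂, a monotone path through both must visit P₁ then P₂; paths through both = C(5, 4)·C(5, 2)·C(10, 5) = 12600. Avoid both = 167960 − 32175 − 52920 + 12600 = 95465.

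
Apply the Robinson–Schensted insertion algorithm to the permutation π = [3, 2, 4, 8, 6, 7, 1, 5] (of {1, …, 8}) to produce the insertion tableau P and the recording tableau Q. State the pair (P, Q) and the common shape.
P = [1, 4, 5, 7] / [2, 6] / [3, 8];  Q = [1, 3, 4, 6] / [2, 5] / [7, 8];  common shape = (4, 2, 2)

Row-insert the values π_1, π_2, … into P one at a time, bumping the leftmost entry strictly greater than the inserted value down to the next row. The recording tableau Q records, in position (i, j), the step at which that cell was added to P.
  Insert 3 (step 1): P = [3];  Q = [1]
  Insert 2 (step 2): P = [2] / [3];  Q = [1] / [2]
  Insert 4 (step 3): P = [2, 4] / [3];  Q = [1, 3] / [2]
  Insert 8 (step 4): P = [2, 4, 8] / [3];  Q = [1, 3, 4] / [2]
  Insert 6 (step 5): P = [2, 4, 6] / [3, 8];  Q = [1, 3, 4] / [2, 5]
  Insert 7 (step 6): P = [2, 4, 6, 7] / [3, 8];  Q = [1, 3, 4, 6] / [2, 5]
  Insert 1 (step 7): P = [1, 4, 6, 7] / [2, 8] / [3];  Q = [1, 3, 4, 6] / [2, 5] / [7]
  Insert 5 (step 8): P = [1, 4, 5, 7] / [2, 6] / [3, 8];  Q = [1, 3, 4, 6] / [2, 5] / [7, 8]
Final shape: (4, 2, 2).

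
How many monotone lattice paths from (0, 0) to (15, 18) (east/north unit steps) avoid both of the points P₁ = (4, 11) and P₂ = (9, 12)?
Number of paths = 729694800

Inclusion–exclusion. Total paths: C(33, 15) = 1037158320. Through P₁: C(15, 4)·C(18, 11) = 43439760. Through P₂: C(21, 9)·C(12, 6) = 271591320. Since P₁ is strictly southwest of P₂, a monotone path through both must visit P₁ then P₂; paths through both = C(15, 4)·C(6, 5)·C(12, 6) = 7567560. Avoid both = 1037158320 − 43439760 − 271591320 + 7567560 = 729694800.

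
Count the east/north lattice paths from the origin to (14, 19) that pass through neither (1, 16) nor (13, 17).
Number of paths = 459520793

Inclusion–exclusion. Total paths: C(33, 14) = 818809200. Through P₁: C(17, 1)·C(16, 13) = 9520. Through P₂: C(30, 13)·C(3, 1) = 359279550. Since P₁ is strictly southwest of P₂, a monotone path through both must visit P₁ then P₂; paths through both = C(17, 1)·C(13, 12)·C(3, 1) = 663. Avoid both = 818809200 − 9520 − 359279550 + 663 = 459520793.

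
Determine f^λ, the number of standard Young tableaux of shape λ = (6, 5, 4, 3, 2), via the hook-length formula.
# SYT of shape (6, 5, 4, 3, 2) = 141892608

Hook-length formula: f^λ = n! / Π hook(c), product over all cells c of the Young diagram. For λ = (6, 5, 4, 3, 2), n = 20 boxes. Hook lengths by row (left-to-right, top-to-bottom): [10, 9, 7, 5, 3, 1]; [8, 7, 5, 3, 1]; [6, 5, 3, 1]; [4, 3, 1]; [2, 1]. Product of hooks = 17146080000. So f^λ = 20! / 17146080000 = 2432902008176640000 / 17146080000 = 141892608.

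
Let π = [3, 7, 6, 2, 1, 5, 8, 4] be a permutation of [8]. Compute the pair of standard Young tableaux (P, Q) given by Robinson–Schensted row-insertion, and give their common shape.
P = [1, 4, 8] / [2, 5] / [3, 6] / [7];  Q = [1, 2, 7] / [3, 6] / [4, 8] / [5];  common shape = (3, 2, 2, 1)

Row-insert the values π_1, π_2, … into P one at a time, bumping the leftmost entry strictly greater than the inserted value down to the next row. The recording tableau Q records, in position (i, j), the step at which that cell was added to P.
  Insert 3 (step 1): P = [3];  Q = [1]
  Insert 7 (step 2): P = [3, 7];  Q = [1, 2]
  Insert 6 (step 3): P = [3, 6] / [7];  Q = [1, 2] / [3]
  Insert 2 (step 4): P = [2, 6] / [3] / [7];  Q = [1, 2] / [3] / [4]
  Insert 1 (step 5): P = [1, 6] / [2] / [3] / [7];  Q = [1, 2] / [3] / [4] / [5]
  Insert 5 (step 6): P = [1, 5] / [2, 6] / [3] / [7];  Q = [1, 2] / [3, 6] / [4] / [5]
  Insert 8 (step 7): P = [1, 5, 8] / [2, 6] / [3] / [7];  Q = [1, 2, 7] / [3, 6] / [4] / [5]
  Insert 4 (step 8): P = [1, 4, 8] / [2, 5] / [3, 6] / [7];  Q = [1, 2, 7] / [3, 6] / [4, 8] / [5]
Final shape: (3, 2, 2, 1).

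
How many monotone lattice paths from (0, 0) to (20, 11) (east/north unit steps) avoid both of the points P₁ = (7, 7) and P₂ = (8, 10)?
Number of paths = 76113765

Inclusion–exclusion. Total paths: C(31, 20) = 84672315. Through P₁: C(14, 7)·C(17, 13) = 8168160. Through P₂: C(18, 8)·C(13, 12) = 568854. Since P₁ is strictly southwest of P₂, a monotone path through both must visit P₁ then P₂; paths through both = C(14, 7)·C(4, 1)·C(13, 12) = 178464. Avoid both = 84672315 − 8168160 − 568854 + 178464 = 76113765.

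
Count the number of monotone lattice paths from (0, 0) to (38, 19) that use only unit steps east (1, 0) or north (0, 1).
Number of paths = 636983969321700

A monotone lattice path from (0, 0) to (38, 19) consists of 38 east steps and 19 north steps in some order, so it is determined by which 38 of the 57 steps are east. The count is C(57, 38) = 636983969321700.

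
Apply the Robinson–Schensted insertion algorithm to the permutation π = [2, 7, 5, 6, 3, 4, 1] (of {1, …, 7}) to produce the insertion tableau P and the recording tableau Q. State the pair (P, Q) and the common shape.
P = [1, 3, 4] / [2, 6] / [5] / [7];  Q = [1, 2, 4] / [3, 6] / [5] / [7];  common shape = (3, 2, 1, 1)

Row-insert the values π_1, π_2, … into P one at a time, bumping the leftmost entry strictly greater than the inserted value down to the next row. The recording tableau Q records, in position (i, j), the step at which that cell was added to P.
  Insert 2 (step 1): P = [2];  Q = [1]
  Insert 7 (step 2): P = [2, 7];  Q = [1, 2]
  Insert 5 (step 3): P = [2, 5] / [7];  Q = [1, 2] / [3]
  Insert 6 (step 4): P = [2, 5, 6] / [7];  Q = [1, 2, 4] / [3]
  Insert 3 (step 5): P = [2, 3, 6] / [5] / [7];  Q = [1, 2, 4] / [3] / [5]
  Insert 4 (step 6): P = [2, 3, 4] / [5, 6] / [7];  Q = [1, 2, 4] / [3, 6] / [5]
  Insert 1 (step 7): P = [1, 3, 4] / [2, 6] / [5] / [7];  Q = [1, 2, 4] / [3, 6] / [5] / [7]
Final shape: (3, 2, 1, 1).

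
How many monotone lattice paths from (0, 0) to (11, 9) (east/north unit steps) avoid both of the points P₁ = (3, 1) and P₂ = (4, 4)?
Number of paths = 73712

Inclusion–exclusion. Total paths: C(20, 11) = 167960. Through P₁: C(4, 3)·C(16, 8) = 51480. Through P₂: C(8, 4)·C(12, 7) = 55440. Since P₁ is strictly southwest of P₂, a monotone path through both must visit P₁ then P₂; paths through both = C(4, 3)·C(4, 1)·C(12, 7) = 12672. Avoid both = 167960 − 51480 − 55440 + 12672 = 73712.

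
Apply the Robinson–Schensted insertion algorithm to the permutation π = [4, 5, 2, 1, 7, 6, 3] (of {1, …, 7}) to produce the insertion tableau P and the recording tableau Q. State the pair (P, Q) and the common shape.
P = [1, 3, 6] / [2, 5] / [4, 7];  Q = [1, 2, 5] / [3, 6] / [4, 7];  common shape = (3, 2, 2)

Row-insert the values π_1, π_2, … into P one at a time, bumping the leftmost entry strictly greater than the inserted value down to the next row. The recording tableau Q records, in position (i, j), the step at which that cell was added to P.
  Insert 4 (step 1): P = [4];  Q = [1]
  Insert 5 (step 2): P = [4, 5];  Q = [1, 2]
  Insert 2 (step 3): P = [2, 5] / [4];  Q = [1, 2] / [3]
  Insert 1 (step 4): P = [1, 5] / [2] / [4];  Q = [1, 2] / [3] / [4]
  Insert 7 (step 5): P = [1, 5, 7] / [2] / [4];  Q = [1, 2, 5] / [3] / [4]
  Insert 6 (step 6): P = [1, 5, 6] / [2, 7] / [4];  Q = [1, 2, 5] / [3, 6] / [4]
  Insert 3 (step 7): P = [1, 3, 6] / [2, 5] / [4, 7];  Q = [1, 2, 5] / [3, 6] / [4, 7]
Final shape: (3, 2, 2).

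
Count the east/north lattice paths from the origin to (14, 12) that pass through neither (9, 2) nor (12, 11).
Number of paths = 5472601

Inclusion–exclusion. Total paths: C(26, 14) = 9657700. Through P₁: C(11, 9)·C(15, 5) = 165165. Through P₂: C(23, 12)·C(3, 2) = 4056234. Since P₁ is strictly southwest of P₂, a monotone path through both must visit P₁ then P₂; paths through both = C(11, 9)·C(12, 3)·C(3, 2) = 36300. Avoid both = 9657700 − 165165 − 4056234 + 36300 = 5472601.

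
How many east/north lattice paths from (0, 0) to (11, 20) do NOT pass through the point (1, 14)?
Number of paths = 84552195

Total paths from (0, 0) to (11, 20): C(31, 11) = 84672315. Paths through (1, 14): (paths (0, 0) → (1, 14)) × (paths (1, 14) → (11, 20)) = C(15, 1) · C(16, 10) = 15 · 8008 = 120120. Avoidance count = 84672315 − 120120 = 84552195.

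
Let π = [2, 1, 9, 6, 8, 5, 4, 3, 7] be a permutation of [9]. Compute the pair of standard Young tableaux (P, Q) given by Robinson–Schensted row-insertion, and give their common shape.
P = [1, 3, 7] / [2, 4, 8] / [5] / [6] / [9];  Q = [1, 3, 5] / [2, 4, 9] / [6] / [7] / [8];  common shape = (3, 3, 1, 1, 1)

Row-insert the values π_1, π_2, … into P one at a time, bumping the leftmost entry strictly greater than the inserted value down to the next row. The recording tableau Q records, in position (i, j), the step at which that cell was added to P.
  Insert 2 (step 1): P = [2];  Q = [1]
  Insert 1 (step 2): P = [1] / [2];  Q = [1] / [2]
  Insert 9 (step 3): P = [1, 9] / [2];  Q = [1, 3] / [2]
  Insert 6 (step 4): P = [1, 6] / [2, 9];  Q = [1, 3] / [2, 4]
  Insert 8 (step 5): P = [1, 6, 8] / [2, 9];  Q = [1, 3, 5] / [2, 4]
  Insert 5 (step 6): P = [1, 5, 8] / [2, 6] / [9];  Q = [1, 3, 5] / [2, 4] / [6]
  Insert 4 (step 7): P = [1, 4, 8] / [2, 5] / [6] / [9];  Q = [1, 3, 5] / [2, 4] / [6] / [7]
  Insert 3 (step 8): P = [1, 3, 8] / [2, 4] / [5] / [6] / [9];  Q = [1, 3, 5] / [2, 4] / [6] / [7] / [8]
  Insert 7 (step 9): P = [1, 3, 7] / [2, 4, 8] / [5] / [6] / [9];  Q = [1, 3, 5] / [2, 4, 9] / [6] / [7] / [8]
Final shape: (3, 3, 1, 1, 1).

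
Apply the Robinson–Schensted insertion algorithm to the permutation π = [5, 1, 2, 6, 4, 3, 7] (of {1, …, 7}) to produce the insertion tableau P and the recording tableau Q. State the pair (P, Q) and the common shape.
P = [1, 2, 3, 7] / [4, 6] / [5];  Q = [1, 3, 4, 7] / [2, 5] / [6];  common shape = (4, 2, 1)

Row-insert the values π_1, π_2, … into P one at a time, bumping the leftmost entry strictly greater than the inserted value down to the next row. The recording tableau Q records, in position (i, j), the step at which that cell was added to P.
  Insert 5 (step 1): P = [5];  Q = [1]
  Insert 1 (step 2): P = [1] / [5];  Q = [1] / [2]
  Insert 2 (step 3): P = [1, 2] / [5];  Q = [1, 3] / [2]
  Insert 6 (step 4): P = [1, 2, 6] / [5];  Q = [1, 3, 4] / [2]
  Insert 4 (step 5): P = [1, 2, 4] / [5, 6];  Q = [1, 3, 4] / [2, 5]
  Insert 3 (step 6): P = [1, 2, 3] / [4, 6] / [5];  Q = [1, 3, 4] / [2, 5] / [6]
  Insert 7 (step 7): P = [1, 2, 3, 7] / [4, 6] / [5];  Q = [1, 3, 4, 7] / [2, 5] / [6]
Final shape: (4, 2, 1).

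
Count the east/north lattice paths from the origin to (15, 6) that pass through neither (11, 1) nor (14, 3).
Number of paths = 50512

Inclusion–exclusion. Total paths: C(21, 15) = 54264. Through P₁: C(12, 11)·C(9, 4) = 1512. Through P₂: C(17, 14)·C(4, 1) = 2720. Since P₁ is strictly southwest of P₂, a monotone path through both must visit P₁ then P₂; paths through both = C(12, 11)·C(5, 3)·C(4, 1) = 480. Avoid both = 54264 − 1512 − 2720 + 480 = 50512.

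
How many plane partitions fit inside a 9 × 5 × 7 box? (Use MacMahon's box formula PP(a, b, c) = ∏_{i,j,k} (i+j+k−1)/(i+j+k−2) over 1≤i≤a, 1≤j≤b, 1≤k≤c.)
PP(9, 5, 7) = 2424984388825856

Evaluate the triple product over i = 1..9, j = 1..5, k = 1..7. The factors are (2/1) · (3/2) · (4/3) · (5/4) · (6/5) · (7/6) · (8/7) · (3/2) · … (315 factors total). The numerators and denominators telescope so the product is an integer; carrying out the multiplication exactly gives PP(9, 5, 7) = 2424984388825856.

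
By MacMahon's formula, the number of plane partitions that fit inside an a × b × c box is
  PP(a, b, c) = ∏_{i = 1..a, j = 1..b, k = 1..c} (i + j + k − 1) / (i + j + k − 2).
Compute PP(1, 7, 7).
PP(1, 7, 7) = 3432

Evaluate the triple product over i = 1..1, j = 1..7, k = 1..7. The factors are (2/1) · (3/2) · (4/3) · (5/4) · (6/5) · (7/6) · (8/7) · (3/2) · … (49 factors total). The numerators and denominators telescope so the product is an integer; carrying out the multiplication exactly gives PP(1, 7, 7) = 3432.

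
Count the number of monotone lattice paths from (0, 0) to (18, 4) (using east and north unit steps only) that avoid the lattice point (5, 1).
Number of paths = 3955

Total paths from (0, 0) to (18, 4): C(22, 18) = 7315. Paths through (5, 1): (paths (0, 0) → (5, 1)) × (paths (5, 1) → (18, 4)) = C(6, 5) · C(16, 13) = 6 · 560 = 3360. Avoidance count = 7315 − 3360 = 3955.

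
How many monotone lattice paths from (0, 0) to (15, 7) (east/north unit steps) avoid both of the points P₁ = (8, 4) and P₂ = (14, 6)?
Number of paths = 61344

Inclusion–exclusion. Total paths: C(22, 15) = 170544. Through P₁: C(12, 8)·C(10, 7) = 59400. Through P₂: C(20, 14)·C(2, 1) = 77520. Since P₁ is strictly southwest of P₂, a monotone path through both must visit P₁ then P₂; paths through both = C(12, 8)·C(8, 6)·C(2, 1) = 27720. Avoid both = 170544 − 59400 − 77520 + 27720 = 61344.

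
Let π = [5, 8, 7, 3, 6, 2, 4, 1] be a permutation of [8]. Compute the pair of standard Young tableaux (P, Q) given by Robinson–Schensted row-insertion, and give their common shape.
P = [1, 4] / [2, 6] / [3, 7] / [5] / [8];  Q = [1, 2] / [3, 5] / [4, 7] / [6] / [8];  common shape = (2, 2, 2, 1, 1)

Row-insert the values π_1, π_2, … into P one at a time, bumping the leftmost entry strictly greater than the inserted value down to the next row. The recording tableau Q records, in position (i, j), the step at which that cell was added to P.
  Insert 5 (step 1): P = [5];  Q = [1]
  Insert 8 (step 2): P = [5, 8];  Q = [1, 2]
  Insert 7 (step 3): P = [5, 7] / [8];  Q = [1, 2] / [3]
  Insert 3 (step 4): P = [3, 7] / [5] / [8];  Q = [1, 2] / [3] / [4]
  Insert 6 (step 5): P = [3, 6] / [5, 7] / [8];  Q = [1, 2] / [3, 5] / [4]
  Insert 2 (step 6): P = [2, 6] / [3, 7] / [5] / [8];  Q = [1, 2] / [3, 5] / [4] / [6]
  Insert 4 (step 7): P = [2, 4] / [3, 6] / [5, 7] / [8];  Q = [1, 2] / [3, 5] / [4, 7] / [6]
  Insert 1 (step 8): P = [1, 4] / [2, 6] / [3, 7] / [5] / [8];  Q = [1, 2] / [3, 5] / [4, 7] / [6] / [8]
Final shape: (2, 2, 2, 1, 1).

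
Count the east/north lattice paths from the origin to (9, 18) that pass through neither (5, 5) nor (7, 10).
Number of paths = 3450045

Inclusion–exclusion. Total paths: C(27, 9) = 4686825. Through P₁: C(10, 5)·C(17, 4) = 599760. Through P₂: C(17, 7)·C(10, 2) = 875160. Since P₁ is strictly southwest of P₂, a monotone path through both must visit P₁ then P₂; paths through both = C(10, 5)·C(7, 2)·C(10, 2) = 238140. Avoid both = 4686825 − 599760 − 875160 + 238140 = 3450045.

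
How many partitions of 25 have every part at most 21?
p(25, parts ≤ 21) = 1951

Use the recurrence p(n, m) = p(n, m−1) + p(n−m, m): either the largest part is < m (count p(n, m−1)) or the largest part is exactly m (remove one copy of m, count p(n−m, m)). With p(0, ·) = 1 this gives p(25, parts ≤ 21) = 1951. (By conjugating Young diagrams, this also counts partitions of 25 into at most 21 parts.)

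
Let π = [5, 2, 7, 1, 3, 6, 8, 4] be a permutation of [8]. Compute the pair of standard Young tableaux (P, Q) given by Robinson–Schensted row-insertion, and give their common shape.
P = [1, 3, 4, 8] / [2, 6] / [5, 7];  Q = [1, 3, 6, 7] / [2, 5] / [4, 8];  common shape = (4, 2, 2)

Row-insert the values π_1, π_2, … into P one at a time, bumping the leftmost entry strictly greater than the inserted value down to the next row. The recording tableau Q records, in position (i, j), the step at which that cell was added to P.
  Insert 5 (step 1): P = [5];  Q = [1]
  Insert 2 (step 2): P = [2] / [5];  Q = [1] / [2]
  Insert 7 (step 3): P = [2, 7] / [5];  Q = [1, 3] / [2]
  Insert 1 (step 4): P = [1, 7] / [2] / [5];  Q = [1, 3] / [2] / [4]
  Insert 3 (step 5): P = [1, 3] / [2, 7] / [5];  Q = [1, 3] / [2, 5] / [4]
  Insert 6 (step 6): P = [1, 3, 6] / [2, 7] / [5];  Q = [1, 3, 6] / [2, 5] / [4]
  Insert 8 (step 7): P = [1, 3, 6, 8] / [2, 7] / [5];  Q = [1, 3, 6, 7] / [2, 5] / [4]
  Insert 4 (step 8): P = [1, 3, 4, 8] / [2, 6] / [5, 7];  Q = [1, 3, 6, 7] / [2, 5] / [4, 8]
Final shape: (4, 2, 2).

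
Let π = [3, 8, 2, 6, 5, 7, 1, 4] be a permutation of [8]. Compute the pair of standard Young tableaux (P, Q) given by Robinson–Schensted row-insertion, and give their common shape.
P = [1, 4, 7] / [2, 5] / [3, 6] / [8];  Q = [1, 2, 6] / [3, 4] / [5, 8] / [7];  common shape = (3, 2, 2, 1)

Row-insert the values π_1, π_2, … into P one at a time, bumping the leftmost entry strictly greater than the inserted value down to the next row. The recording tableau Q records, in position (i, j), the step at which that cell was added to P.
  Insert 3 (step 1): P = [3];  Q = [1]
  Insert 8 (step 2): P = [3, 8];  Q = [1, 2]
  Insert 2 (step 3): P = [2, 8] / [3];  Q = [1, 2] / [3]
  Insert 6 (step 4): P = [2, 6] / [3, 8];  Q = [1, 2] / [3, 4]
  Insert 5 (step 5): P = [2, 5] / [3, 6] / [8];  Q = [1, 2] / [3, 4] / [5]
  Insert 7 (step 6): P = [2, 5, 7] / [3, 6] / [8];  Q = [1, 2, 6] / [3, 4] / [5]
  Insert 1 (step 7): P = [1, 5, 7] / [2, 6] / [3] / [8];  Q = [1, 2, 6] / [3, 4] / [5] / [7]
  Insert 4 (step 8): P = [1, 4, 7] / [2, 5] / [3, 6] / [8];  Q = [1, 2, 6] / [3, 4] / [5, 8] / [7]
Final shape: (3, 2, 2, 1).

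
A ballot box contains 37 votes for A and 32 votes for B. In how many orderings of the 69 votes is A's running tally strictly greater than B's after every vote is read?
Strict-lead orderings = 3423885943288280470

Total orderings of the 69 votes with 37 for A: C(69, 37) = 47249626017378270486. By the Bertrand ballot formula (Cycle Lemma / reflection principle), the number of orderings in which A is strictly ahead of B throughout is (p − q)/(p + q) · C(p + q, p) = (37 − 32)/(37 + 32) · 47249626017378270486 = 3423885943288280470.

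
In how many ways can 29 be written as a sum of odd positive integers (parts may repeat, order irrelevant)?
p_odd(29) = 256

Enumerate partitions using only odd parts via the recurrence o(n, m) = o(n, m−2) + o(n−m, m) over odd m, starting from the largest odd part ≤ n. This gives p_odd(29) = 256. (Euler's theorem: equals the count of distinct-part partitions.)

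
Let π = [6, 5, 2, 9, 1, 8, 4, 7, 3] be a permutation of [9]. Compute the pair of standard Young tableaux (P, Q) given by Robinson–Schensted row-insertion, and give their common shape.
P = [1, 3, 7] / [2, 4] / [5, 8] / [6, 9];  Q = [1, 4, 8] / [2, 6] / [3, 7] / [5, 9];  common shape = (3, 2, 2, 2)

Row-insert the values π_1, π_2, … into P one at a time, bumping the leftmost entry strictly greater than the inserted value down to the next row. The recording tableau Q records, in position (i, j), the step at which that cell was added to P.
  Insert 6 (step 1): P = [6];  Q = [1]
  Insert 5 (step 2): P = [5] / [6];  Q = [1] / [2]
  Insert 2 (step 3): P = [2] / [5] / [6];  Q = [1] / [2] / [3]
  Insert 9 (step 4): P = [2, 9] / [5] / [6];  Q = [1, 4] / [2] / [3]
  Insert 1 (step 5): P = [1, 9] / [2] / [5] / [6];  Q = [1, 4] / [2] / [3] / [5]
  Insert 8 (step 6): P = [1, 8] / [2, 9] / [5] / [6];  Q = [1, 4] / [2, 6] / [3] / [5]
  Insert 4 (step 7): P = [1, 4] / [2, 8] / [5, 9] / [6];  Q = [1, 4] / [2, 6] / [3, 7] / [5]
  Insert 7 (step 8): P = [1, 4, 7] / [2, 8] / [5, 9] / [6];  Q = [1, 4, 8] / [2, 6] / [3, 7] / [5]
  Insert 3 (step 9): P = [1, 3, 7] / [2, 4] / [5, 8] / [6, 9];  Q = [1, 4, 8] / [2, 6] / [3, 7] / [5, 9]
Final shape: (3, 2, 2, 2).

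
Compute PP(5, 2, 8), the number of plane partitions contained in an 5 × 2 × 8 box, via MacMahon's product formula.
PP(5, 2, 8) = 429429

Evaluate the triple product over i = 1..5, j = 1..2, k = 1..8. The factors are (2/1) · (3/2) · (4/3) · (5/4) · (6/5) · (7/6) · (8/7) · (9/8) · … (80 factors total). The numerators and denominators telescope so the product is an integer; carrying out the multiplication exactly gives PP(5, 2, 8) = 429429.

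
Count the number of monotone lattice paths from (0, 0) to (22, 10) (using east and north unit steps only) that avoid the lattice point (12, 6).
Number of paths = 45929676

Total paths from (0, 0) to (22, 10): C(32, 22) = 64512240. Paths through (12, 6): (paths (0, 0) → (12, 6)) × (paths (12, 6) → (22, 10)) = C(18, 12) · C(14, 10) = 18564 · 1001 = 18582564. Avoidance count = 64512240 − 18582564 = 45929676.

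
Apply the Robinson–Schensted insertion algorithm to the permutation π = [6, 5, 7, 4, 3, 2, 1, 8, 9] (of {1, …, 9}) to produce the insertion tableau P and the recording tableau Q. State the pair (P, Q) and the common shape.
P = [1, 7, 8, 9] / [2] / [3] / [4] / [5] / [6];  Q = [1, 3, 8, 9] / [2] / [4] / [5] / [6] / [7];  common shape = (4, 1, 1, 1, 1, 1)

Row-insert the values π_1, π_2, … into P one at a time, bumping the leftmost entry strictly greater than the inserted value down to the next row. The recording tableau Q records, in position (i, j), the step at which that cell was added to P.
  Insert 6 (step 1): P = [6];  Q = [1]
  Insert 5 (step 2): P = [5] / [6];  Q = [1] / [2]
  Insert 7 (step 3): P = [5, 7] / [6];  Q = [1, 3] / [2]
  Insert 4 (step 4): P = [4, 7] / [5] / [6];  Q = [1, 3] / [2] / [4]
  Insert 3 (step 5): P = [3, 7] / [4] / [5] / [6];  Q = [1, 3] / [2] / [4] / [5]
  Insert 2 (step 6): P = [2, 7] / [3] / [4] / [5] / [6];  Q = [1, 3] / [2] / [4] / [5] / [6]
  Insert 1 (step 7): P = [1, 7] / [2] / [3] / [4] / [5] / [6];  Q = [1, 3] / [2] / [4] / [5] / [6] / [7]
  Insert 8 (step 8): P = [1, 7, 8] / [2] / [3] / [4] / [5] / [6];  Q = [1, 3, 8] / [2] / [4] / [5] / [6] / [7]
  Insert 9 (step 9): P = [1, 7, 8, 9] / [2] / [3] / [4] / [5] / [6];  Q = [1, 3, 8, 9] / [2] / [4] / [5] / [6] / [7]
Final shape: (4, 1, 1, 1, 1, 1).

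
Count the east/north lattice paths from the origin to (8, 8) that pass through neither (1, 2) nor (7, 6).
Number of paths = 4464

Inclusion–exclusion. Total paths: C(16, 8) = 12870. Through P₁: C(3, 1)·C(13, 7) = 5148. Through P₂: C(13, 7)·C(3, 1) = 5148. Since P₁ is strictly southwest of P₂, a monotone path through both must visit P₁ then P₂; paths through both = C(3, 1)·C(10, 6)·C(3, 1) = 1890. Avoid both = 12870 − 5148 − 5148 + 1890 = 4464.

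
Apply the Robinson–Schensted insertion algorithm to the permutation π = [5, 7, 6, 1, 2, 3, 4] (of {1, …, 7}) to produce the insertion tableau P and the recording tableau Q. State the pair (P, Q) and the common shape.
P = [1, 2, 3, 4] / [5, 6] / [7];  Q = [1, 2, 6, 7] / [3, 5] / [4];  common shape = (4, 2, 1)

Row-insert the values π_1, π_2, … into P one at a time, bumping the leftmost entry strictly greater than the inserted value down to the next row. The recording tableau Q records, in position (i, j), the step at which that cell was added to P.
  Insert 5 (step 1): P = [5];  Q = [1]
  Insert 7 (step 2): P = [5, 7];  Q = [1, 2]
  Insert 6 (step 3): P = [5, 6] / [7];  Q = [1, 2] / [3]
  Insert 1 (step 4): P = [1, 6] / [5] / [7];  Q = [1, 2] / [3] / [4]
  Insert 2 (step 5): P = [1, 2] / [5, 6] / [7];  Q = [1, 2] / [3, 5] / [4]
  Insert 3 (step 6): P = [1, 2, 3] / [5, 6] / [7];  Q = [1, 2, 6] / [3, 5] / [4]
  Insert 4 (step 7): P = [1, 2, 3, 4] / [5, 6] / [7];  Q = [1, 2, 6, 7] / [3, 5] / [4]
Final shape: (4, 2, 1).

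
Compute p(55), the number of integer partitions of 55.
p(55) = 451276

Compute p(n) via the recurrence p(n, m) = p(n, m−1) + p(n−m, m), where p(n, m) counts partitions of n with all parts ≤ m and p(n) = p(n, n). The base cases are p(0, m) = 1 and p(n, 0) = 0 for n > 0. Filling the table yields p(55) = 451276. (Euler's pentagonal recurrence is an alternative.)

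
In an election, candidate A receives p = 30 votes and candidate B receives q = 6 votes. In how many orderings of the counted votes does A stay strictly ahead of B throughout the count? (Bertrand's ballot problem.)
Strict-lead orderings = 1298528

Total orderings of the 36 votes with 30 for A: C(36, 30) = 1947792. By the Bertrand ballot formula (Cycle Lemma / reflection principle), the number of orderings in which A is strictly ahead of B throughout is (p − q)/(p + q) · C(p + q, p) = (30 − 6)/(30 + 6) · 1947792 = 1298528.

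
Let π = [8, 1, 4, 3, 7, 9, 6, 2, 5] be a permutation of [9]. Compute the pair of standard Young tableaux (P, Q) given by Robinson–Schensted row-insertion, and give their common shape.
P = [1, 2, 5, 9] / [3, 6] / [4, 7] / [8];  Q = [1, 3, 5, 6] / [2, 7] / [4, 9] / [8];  common shape = (4, 2, 2, 1)

Row-insert the values π_1, π_2, … into P one at a time, bumping the leftmost entry strictly greater than the inserted value down to the next row. The recording tableau Q records, in position (i, j), the step at which that cell was added to P.
  Insert 8 (step 1): P = [8];  Q = [1]
  Insert 1 (step 2): P = [1] / [8];  Q = [1] / [2]
  Insert 4 (step 3): P = [1, 4] / [8];  Q = [1, 3] / [2]
  Insert 3 (step 4): P = [1, 3] / [4] / [8];  Q = [1, 3] / [2] / [4]
  Insert 7 (step 5): P = [1, 3, 7] / [4] / [8];  Q = [1, 3, 5] / [2] / [4]
  Insert 9 (step 6): P = [1, 3, 7, 9] / [4] / [8];  Q = [1, 3, 5, 6] / [2] / [4]
  Insert 6 (step 7): P = [1, 3, 6, 9] / [4, 7] / [8];  Q = [1, 3, 5, 6] / [2, 7] / [4]
  Insert 2 (step 8): P = [1, 2, 6, 9] / [3, 7] / [4] / [8];  Q = [1, 3, 5, 6] / [2, 7] / [4] / [8]
  Insert 5 (step 9): P = [1, 2, 5, 9] / [3, 6] / [4, 7] / [8];  Q = [1, 3, 5, 6] / [2, 7] / [4, 9] / [8]
Final shape: (4, 2, 2, 1).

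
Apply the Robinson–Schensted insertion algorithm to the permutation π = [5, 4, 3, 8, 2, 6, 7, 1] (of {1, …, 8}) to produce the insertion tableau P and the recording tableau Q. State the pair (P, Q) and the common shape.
P = [1, 6, 7] / [2, 8] / [3] / [4] / [5];  Q = [1, 4, 7] / [2, 6] / [3] / [5] / [8];  common shape = (3, 2, 1, 1, 1)

Row-insert the values π_1, π_2, … into P one at a time, bumping the leftmost entry strictly greater than the inserted value down to the next row. The recording tableau Q records, in position (i, j), the step at which that cell was added to P.
  Insert 5 (step 1): P = [5];  Q = [1]
  Insert 4 (step 2): P = [4] / [5];  Q = [1] / [2]
  Insert 3 (step 3): P = [3] / [4] / [5];  Q = [1] / [2] / [3]
  Insert 8 (step 4): P = [3, 8] / [4] / [5];  Q = [1, 4] / [2] / [3]
  Insert 2 (step 5): P = [2, 8] / [3] / [4] / [5];  Q = [1, 4] / [2] / [3] / [5]
  Insert 6 (step 6): P = [2, 6] / [3, 8] / [4] / [5];  Q = [1, 4] / [2, 6] / [3] / [5]
  Insert 7 (step 7): P = [2, 6, 7] / [3, 8] / [4] / [5];  Q = [1, 4, 7] / [2, 6] / [3] / [5]
  Insert 1 (step 8): P = [1, 6, 7] / [2, 8] / [3] / [4] / [5];  Q = [1, 4, 7] / [2, 6] / [3] / [5] / [8]
Final shape: (3, 2, 1, 1, 1).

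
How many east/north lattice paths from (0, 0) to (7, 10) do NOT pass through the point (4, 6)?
Number of paths = 12098

Total paths from (0, 0) to (7, 10): C(17, 7) = 19448. Paths through (4, 6): (paths (0, 0) → (4, 6)) × (paths (4, 6) → (7, 10)) = C(10, 4) · C(7, 3) = 210 · 35 = 7350. Avoidance count = 19448 − 7350 = 12098.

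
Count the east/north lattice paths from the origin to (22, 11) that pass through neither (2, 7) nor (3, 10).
Number of paths = 193151344

Inclusion–exclusion. Total paths: C(33, 22) = 193536720. Through P₁: C(9, 2)·C(24, 20) = 382536. Through P₂: C(13, 3)·C(20, 19) = 5720. Since P₁ is strictly southwest of P₂, a monotone path through both must visit P₁ then P₂; paths through both = C(9, 2)·C(4, 1)·C(20, 19) = 2880. Avoid both = 193536720 − 382536 − 5720 + 2880 = 193151344.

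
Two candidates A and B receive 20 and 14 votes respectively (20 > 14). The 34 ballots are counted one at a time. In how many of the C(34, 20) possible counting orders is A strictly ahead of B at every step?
Strict-lead orderings = 245642760

Total orderings of the 34 votes with 20 for A: C(34, 20) = 1391975640. By the Bertrand ballot formula (Cycle Lemma / reflection principle), the number of orderings in which A is strictly ahead of B throughout is (p − q)/(p + q) · C(p + q, p) = (20 − 14)/(20 + 14) · 1391975640 = 245642760.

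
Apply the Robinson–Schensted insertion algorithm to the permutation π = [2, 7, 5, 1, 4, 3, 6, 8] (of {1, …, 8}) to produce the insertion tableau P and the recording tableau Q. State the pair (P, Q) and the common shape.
P = [1, 3, 6, 8] / [2, 4] / [5] / [7];  Q = [1, 2, 7, 8] / [3, 5] / [4] / [6];  common shape = (4, 2, 1, 1)

Row-insert the values π_1, π_2, … into P one at a time, bumping the leftmost entry strictly greater than the inserted value down to the next row. The recording tableau Q records, in position (i, j), the step at which that cell was added to P.
  Insert 2 (step 1): P = [2];  Q = [1]
  Insert 7 (step 2): P = [2, 7];  Q = [1, 2]
  Insert 5 (step 3): P = [2, 5] / [7];  Q = [1, 2] / [3]
  Insert 1 (step 4): P = [1, 5] / [2] / [7];  Q = [1, 2] / [3] / [4]
  Insert 4 (step 5): P = [1, 4] / [2, 5] / [7];  Q = [1, 2] / [3, 5] / [4]
  Insert 3 (step 6): P = [1, 3] / [2, 4] / [5] / [7];  Q = [1, 2] / [3, 5] / [4] / [6]
  Insert 6 (step 7): P = [1, 3, 6] / [2, 4] / [5] / [7];  Q = [1, 2, 7] / [3, 5] / [4] / [6]
  Insert 8 (step 8): P = [1, 3, 6, 8] / [2, 4] / [5] / [7];  Q = [1, 2, 7, 8] / [3, 5] / [4] / [6]
Final shape: (4, 2, 1, 1).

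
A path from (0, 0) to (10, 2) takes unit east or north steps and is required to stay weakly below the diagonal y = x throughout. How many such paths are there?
Number of paths = 54

By the reflection principle (André's argument), the number of monotone paths to (10, 2) with n ≤ m that never go above y = x is C(12, 10) − C(12, 11) = 66 − 12 = 54.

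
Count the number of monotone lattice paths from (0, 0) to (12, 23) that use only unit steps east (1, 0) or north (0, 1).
Number of paths = 834451800

A monotone lattice path from (0, 0) to (12, 23) consists of 12 east steps and 23 north steps in some order, so it is determined by which 12 of the 35 steps are east. The count is C(35, 12) = 834451800.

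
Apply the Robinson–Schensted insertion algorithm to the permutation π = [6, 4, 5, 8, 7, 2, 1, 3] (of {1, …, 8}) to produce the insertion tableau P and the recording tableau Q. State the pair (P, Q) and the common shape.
P = [1, 3, 7] / [2, 5] / [4, 8] / [6];  Q = [1, 3, 4] / [2, 5] / [6, 8] / [7];  common shape = (3, 2, 2, 1)

Row-insert the values π_1, π_2, … into P one at a time, bumping the leftmost entry strictly greater than the inserted value down to the next row. The recording tableau Q records, in position (i, j), the step at which that cell was added to P.
  Insert 6 (step 1): P = [6];  Q = [1]
  Insert 4 (step 2): P = [4] / [6];  Q = [1] / [2]
  Insert 5 (step 3): P = [4, 5] / [6];  Q = [1, 3] / [2]
  Insert 8 (step 4): P = [4, 5, 8] / [6];  Q = [1, 3, 4] / [2]
  Insert 7 (step 5): P = [4, 5, 7] / [6, 8];  Q = [1, 3, 4] / [2, 5]
  Insert 2 (step 6): P = [2, 5, 7] / [4, 8] / [6];  Q = [1, 3, 4] / [2, 5] / [6]
  Insert 1 (step 7): P = [1, 5, 7] / [2, 8] / [4] / [6];  Q = [1, 3, 4] / [2, 5] / [6] / [7]
  Insert 3 (step 8): P = [1, 3, 7] / [2, 5] / [4, 8] / [6];  Q = [1, 3, 4] / [2, 5] / [6, 8] / [7]
Final shape: (3, 2, 2, 1).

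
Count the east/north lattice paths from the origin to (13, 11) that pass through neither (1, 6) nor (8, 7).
Number of paths = 1649074

Inclusion–exclusion. Total paths: C(24, 13) = 2496144. Through P₁: C(7, 1)·C(17, 12) = 43316. Through P₂: C(15, 8)·C(9, 5) = 810810. Since P₁ is strictly southwest of P₂, a monotone path through both must visit P₁ then P₂; paths through both = C(7, 1)·C(8, 7)·C(9, 5) = 7056. Avoid both = 2496144 − 43316 − 810810 + 7056 = 1649074.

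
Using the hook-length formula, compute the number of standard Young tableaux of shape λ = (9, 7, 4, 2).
# SYT of shape (9, 7, 4, 2) = 475284810

Hook-length formula: f^λ = n! / Π hook(c), product over all cells c of the Young diagram. For λ = (9, 7, 4, 2), n = 22 boxes. Hook lengths by row (left-to-right, top-to-bottom): [12, 11, 9, 8, 6, 5, 4, 2, 1]; [9, 8, 6, 5, 3, 2, 1]; [5, 4, 2, 1]; [2, 1]. Product of hooks = 2364899328000. So f^λ = 22! / 2364899328000 = 1124000727777607680000 / 2364899328000 = 475284810.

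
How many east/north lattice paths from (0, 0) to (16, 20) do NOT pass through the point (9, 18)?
Number of paths = 7139146410

Total paths from (0, 0) to (16, 20): C(36, 16) = 7307872110. Paths through (9, 18): (paths (0, 0) → (9, 18)) × (paths (9, 18) → (16, 20)) = C(27, 9) · C(9, 7) = 4686825 · 36 = 168725700. Avoidance count = 7307872110 − 168725700 = 7139146410.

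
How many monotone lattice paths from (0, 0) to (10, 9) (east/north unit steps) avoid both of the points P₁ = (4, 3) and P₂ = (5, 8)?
Number of paths = 53576

Inclusion–exclusion. Total paths: C(19, 10) = 92378. Through P₁: C(7, 4)·C(12, 6) = 32340. Through P₂: C(13, 5)·C(6, 5) = 7722. Since P₁ is strictly southwest of P₂, a monotone path through both must visit P₁ then P₂; paths through both = C(7, 4)·C(6, 1)·C(6, 5) = 1260. Avoid both = 92378 − 32340 − 7722 + 1260 = 53576.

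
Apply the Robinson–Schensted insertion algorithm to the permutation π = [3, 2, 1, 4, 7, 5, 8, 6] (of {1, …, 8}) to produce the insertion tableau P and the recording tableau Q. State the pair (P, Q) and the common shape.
P = [1, 4, 5, 6] / [2, 7, 8] / [3];  Q = [1, 4, 5, 7] / [2, 6, 8] / [3];  common shape = (4, 3, 1)

Row-insert the values π_1, π_2, … into P one at a time, bumping the leftmost entry strictly greater than the inserted value down to the next row. The recording tableau Q records, in position (i, j), the step at which that cell was added to P.
  Insert 3 (step 1): P = [3];  Q = [1]
  Insert 2 (step 2): P = [2] / [3];  Q = [1] / [2]
  Insert 1 (step 3): P = [1] / [2] / [3];  Q = [1] / [2] / [3]
  Insert 4 (step 4): P = [1, 4] / [2] / [3];  Q = [1, 4] / [2] / [3]
  Insert 7 (step 5): P = [1, 4, 7] / [2] / [3];  Q = [1, 4, 5] / [2] / [3]
  Insert 5 (step 6): P = [1, 4, 5] / [2, 7] / [3];  Q = [1, 4, 5] / [2, 6] / [3]
  Insert 8 (step 7): P = [1, 4, 5, 8] / [2, 7] / [3];  Q = [1, 4, 5, 7] / [2, 6] / [3]
  Insert 6 (step 8): P = [1, 4, 5, 6] / [2, 7, 8] / [3];  Q = [1, 4, 5, 7] / [2, 6, 8] / [3]
Final shape: (4, 3, 1).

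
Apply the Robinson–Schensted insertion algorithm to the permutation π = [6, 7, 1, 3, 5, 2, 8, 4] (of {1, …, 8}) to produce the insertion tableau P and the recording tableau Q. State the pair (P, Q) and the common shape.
P = [1, 2, 4, 8] / [3, 5] / [6, 7];  Q = [1, 2, 5, 7] / [3, 4] / [6, 8];  common shape = (4, 2, 2)

Row-insert the values π_1, π_2, … into P one at a time, bumping the leftmost entry strictly greater than the inserted value down to the next row. The recording tableau Q records, in position (i, j), the step at which that cell was added to P.
  Insert 6 (step 1): P = [6];  Q = [1]
  Insert 7 (step 2): P = [6, 7];  Q = [1, 2]
  Insert 1 (step 3): P = [1, 7] / [6];  Q = [1, 2] / [3]
  Insert 3 (step 4): P = [1, 3] / [6, 7];  Q = [1, 2] / [3, 4]
  Insert 5 (step 5): P = [1, 3, 5] / [6, 7];  Q = [1, 2, 5] / [3, 4]
  Insert 2 (step 6): P = [1, 2, 5] / [3, 7] / [6];  Q = [1, 2, 5] / [3, 4] / [6]
  Insert 8 (step 7): P = [1, 2, 5, 8] / [3, 7] / [6];  Q = [1, 2, 5, 7] / [3, 4] / [6]
  Insert 4 (step 8): P = [1, 2, 4, 8] / [3, 5] / [6, 7];  Q = [1, 2, 5, 7] / [3, 4] / [6, 8]
Final shape: (4, 2, 2).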